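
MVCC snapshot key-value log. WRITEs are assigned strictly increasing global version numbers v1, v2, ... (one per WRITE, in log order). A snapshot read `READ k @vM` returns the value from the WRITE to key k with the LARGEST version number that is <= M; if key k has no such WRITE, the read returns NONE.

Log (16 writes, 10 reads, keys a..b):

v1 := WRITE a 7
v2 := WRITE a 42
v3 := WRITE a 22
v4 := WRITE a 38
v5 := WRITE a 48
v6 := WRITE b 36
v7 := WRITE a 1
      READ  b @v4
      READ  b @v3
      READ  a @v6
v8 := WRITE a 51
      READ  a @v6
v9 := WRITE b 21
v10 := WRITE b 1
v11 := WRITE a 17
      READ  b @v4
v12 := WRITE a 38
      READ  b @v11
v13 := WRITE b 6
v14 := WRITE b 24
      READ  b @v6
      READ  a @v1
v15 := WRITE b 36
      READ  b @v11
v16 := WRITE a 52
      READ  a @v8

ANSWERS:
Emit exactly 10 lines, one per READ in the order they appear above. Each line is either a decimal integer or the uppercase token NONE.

v1: WRITE a=7  (a history now [(1, 7)])
v2: WRITE a=42  (a history now [(1, 7), (2, 42)])
v3: WRITE a=22  (a history now [(1, 7), (2, 42), (3, 22)])
v4: WRITE a=38  (a history now [(1, 7), (2, 42), (3, 22), (4, 38)])
v5: WRITE a=48  (a history now [(1, 7), (2, 42), (3, 22), (4, 38), (5, 48)])
v6: WRITE b=36  (b history now [(6, 36)])
v7: WRITE a=1  (a history now [(1, 7), (2, 42), (3, 22), (4, 38), (5, 48), (7, 1)])
READ b @v4: history=[(6, 36)] -> no version <= 4 -> NONE
READ b @v3: history=[(6, 36)] -> no version <= 3 -> NONE
READ a @v6: history=[(1, 7), (2, 42), (3, 22), (4, 38), (5, 48), (7, 1)] -> pick v5 -> 48
v8: WRITE a=51  (a history now [(1, 7), (2, 42), (3, 22), (4, 38), (5, 48), (7, 1), (8, 51)])
READ a @v6: history=[(1, 7), (2, 42), (3, 22), (4, 38), (5, 48), (7, 1), (8, 51)] -> pick v5 -> 48
v9: WRITE b=21  (b history now [(6, 36), (9, 21)])
v10: WRITE b=1  (b history now [(6, 36), (9, 21), (10, 1)])
v11: WRITE a=17  (a history now [(1, 7), (2, 42), (3, 22), (4, 38), (5, 48), (7, 1), (8, 51), (11, 17)])
READ b @v4: history=[(6, 36), (9, 21), (10, 1)] -> no version <= 4 -> NONE
v12: WRITE a=38  (a history now [(1, 7), (2, 42), (3, 22), (4, 38), (5, 48), (7, 1), (8, 51), (11, 17), (12, 38)])
READ b @v11: history=[(6, 36), (9, 21), (10, 1)] -> pick v10 -> 1
v13: WRITE b=6  (b history now [(6, 36), (9, 21), (10, 1), (13, 6)])
v14: WRITE b=24  (b history now [(6, 36), (9, 21), (10, 1), (13, 6), (14, 24)])
READ b @v6: history=[(6, 36), (9, 21), (10, 1), (13, 6), (14, 24)] -> pick v6 -> 36
READ a @v1: history=[(1, 7), (2, 42), (3, 22), (4, 38), (5, 48), (7, 1), (8, 51), (11, 17), (12, 38)] -> pick v1 -> 7
v15: WRITE b=36  (b history now [(6, 36), (9, 21), (10, 1), (13, 6), (14, 24), (15, 36)])
READ b @v11: history=[(6, 36), (9, 21), (10, 1), (13, 6), (14, 24), (15, 36)] -> pick v10 -> 1
v16: WRITE a=52  (a history now [(1, 7), (2, 42), (3, 22), (4, 38), (5, 48), (7, 1), (8, 51), (11, 17), (12, 38), (16, 52)])
READ a @v8: history=[(1, 7), (2, 42), (3, 22), (4, 38), (5, 48), (7, 1), (8, 51), (11, 17), (12, 38), (16, 52)] -> pick v8 -> 51

Answer: NONE
NONE
48
48
NONE
1
36
7
1
51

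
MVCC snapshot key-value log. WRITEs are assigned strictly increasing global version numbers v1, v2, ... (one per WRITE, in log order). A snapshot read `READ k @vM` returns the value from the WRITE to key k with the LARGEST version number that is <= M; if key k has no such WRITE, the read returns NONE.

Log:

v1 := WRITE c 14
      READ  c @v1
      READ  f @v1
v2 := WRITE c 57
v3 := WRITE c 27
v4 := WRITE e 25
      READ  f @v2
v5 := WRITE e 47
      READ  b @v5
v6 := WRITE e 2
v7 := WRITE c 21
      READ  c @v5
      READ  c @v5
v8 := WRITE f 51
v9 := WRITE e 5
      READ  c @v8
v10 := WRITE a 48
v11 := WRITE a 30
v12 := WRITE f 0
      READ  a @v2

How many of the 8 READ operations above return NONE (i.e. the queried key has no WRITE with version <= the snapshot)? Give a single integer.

Answer: 4

Derivation:
v1: WRITE c=14  (c history now [(1, 14)])
READ c @v1: history=[(1, 14)] -> pick v1 -> 14
READ f @v1: history=[] -> no version <= 1 -> NONE
v2: WRITE c=57  (c history now [(1, 14), (2, 57)])
v3: WRITE c=27  (c history now [(1, 14), (2, 57), (3, 27)])
v4: WRITE e=25  (e history now [(4, 25)])
READ f @v2: history=[] -> no version <= 2 -> NONE
v5: WRITE e=47  (e history now [(4, 25), (5, 47)])
READ b @v5: history=[] -> no version <= 5 -> NONE
v6: WRITE e=2  (e history now [(4, 25), (5, 47), (6, 2)])
v7: WRITE c=21  (c history now [(1, 14), (2, 57), (3, 27), (7, 21)])
READ c @v5: history=[(1, 14), (2, 57), (3, 27), (7, 21)] -> pick v3 -> 27
READ c @v5: history=[(1, 14), (2, 57), (3, 27), (7, 21)] -> pick v3 -> 27
v8: WRITE f=51  (f history now [(8, 51)])
v9: WRITE e=5  (e history now [(4, 25), (5, 47), (6, 2), (9, 5)])
READ c @v8: history=[(1, 14), (2, 57), (3, 27), (7, 21)] -> pick v7 -> 21
v10: WRITE a=48  (a history now [(10, 48)])
v11: WRITE a=30  (a history now [(10, 48), (11, 30)])
v12: WRITE f=0  (f history now [(8, 51), (12, 0)])
READ a @v2: history=[(10, 48), (11, 30)] -> no version <= 2 -> NONE
Read results in order: ['14', 'NONE', 'NONE', 'NONE', '27', '27', '21', 'NONE']
NONE count = 4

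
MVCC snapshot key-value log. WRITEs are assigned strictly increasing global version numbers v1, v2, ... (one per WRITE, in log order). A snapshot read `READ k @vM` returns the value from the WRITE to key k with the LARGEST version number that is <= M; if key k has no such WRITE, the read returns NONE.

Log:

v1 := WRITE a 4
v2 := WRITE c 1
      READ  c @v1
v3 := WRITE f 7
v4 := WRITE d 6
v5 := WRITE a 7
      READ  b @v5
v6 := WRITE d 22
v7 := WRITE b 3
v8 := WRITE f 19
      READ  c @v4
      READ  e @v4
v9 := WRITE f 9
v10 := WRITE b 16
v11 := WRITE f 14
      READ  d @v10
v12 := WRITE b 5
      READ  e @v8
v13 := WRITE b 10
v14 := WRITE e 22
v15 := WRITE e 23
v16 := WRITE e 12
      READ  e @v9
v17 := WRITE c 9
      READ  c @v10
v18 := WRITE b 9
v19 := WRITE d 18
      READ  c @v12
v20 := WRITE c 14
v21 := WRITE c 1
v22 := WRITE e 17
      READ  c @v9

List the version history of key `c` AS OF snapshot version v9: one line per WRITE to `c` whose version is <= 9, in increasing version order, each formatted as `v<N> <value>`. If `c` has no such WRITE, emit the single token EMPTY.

Answer: v2 1

Derivation:
Scan writes for key=c with version <= 9:
  v1 WRITE a 4 -> skip
  v2 WRITE c 1 -> keep
  v3 WRITE f 7 -> skip
  v4 WRITE d 6 -> skip
  v5 WRITE a 7 -> skip
  v6 WRITE d 22 -> skip
  v7 WRITE b 3 -> skip
  v8 WRITE f 19 -> skip
  v9 WRITE f 9 -> skip
  v10 WRITE b 16 -> skip
  v11 WRITE f 14 -> skip
  v12 WRITE b 5 -> skip
  v13 WRITE b 10 -> skip
  v14 WRITE e 22 -> skip
  v15 WRITE e 23 -> skip
  v16 WRITE e 12 -> skip
  v17 WRITE c 9 -> drop (> snap)
  v18 WRITE b 9 -> skip
  v19 WRITE d 18 -> skip
  v20 WRITE c 14 -> drop (> snap)
  v21 WRITE c 1 -> drop (> snap)
  v22 WRITE e 17 -> skip
Collected: [(2, 1)]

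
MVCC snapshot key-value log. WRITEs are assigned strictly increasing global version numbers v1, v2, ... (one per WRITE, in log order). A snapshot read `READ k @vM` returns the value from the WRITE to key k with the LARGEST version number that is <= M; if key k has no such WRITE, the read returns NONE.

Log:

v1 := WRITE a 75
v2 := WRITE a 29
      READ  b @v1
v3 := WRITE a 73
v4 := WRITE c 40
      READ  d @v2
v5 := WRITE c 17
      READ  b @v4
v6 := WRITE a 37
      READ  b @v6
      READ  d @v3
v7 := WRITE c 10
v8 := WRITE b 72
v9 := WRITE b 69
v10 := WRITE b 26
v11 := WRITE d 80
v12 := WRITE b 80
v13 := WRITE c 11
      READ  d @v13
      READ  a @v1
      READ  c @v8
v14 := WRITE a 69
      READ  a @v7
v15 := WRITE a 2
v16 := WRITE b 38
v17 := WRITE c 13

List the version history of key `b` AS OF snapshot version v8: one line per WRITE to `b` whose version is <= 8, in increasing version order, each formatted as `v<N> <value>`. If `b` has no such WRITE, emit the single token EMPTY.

Answer: v8 72

Derivation:
Scan writes for key=b with version <= 8:
  v1 WRITE a 75 -> skip
  v2 WRITE a 29 -> skip
  v3 WRITE a 73 -> skip
  v4 WRITE c 40 -> skip
  v5 WRITE c 17 -> skip
  v6 WRITE a 37 -> skip
  v7 WRITE c 10 -> skip
  v8 WRITE b 72 -> keep
  v9 WRITE b 69 -> drop (> snap)
  v10 WRITE b 26 -> drop (> snap)
  v11 WRITE d 80 -> skip
  v12 WRITE b 80 -> drop (> snap)
  v13 WRITE c 11 -> skip
  v14 WRITE a 69 -> skip
  v15 WRITE a 2 -> skip
  v16 WRITE b 38 -> drop (> snap)
  v17 WRITE c 13 -> skip
Collected: [(8, 72)]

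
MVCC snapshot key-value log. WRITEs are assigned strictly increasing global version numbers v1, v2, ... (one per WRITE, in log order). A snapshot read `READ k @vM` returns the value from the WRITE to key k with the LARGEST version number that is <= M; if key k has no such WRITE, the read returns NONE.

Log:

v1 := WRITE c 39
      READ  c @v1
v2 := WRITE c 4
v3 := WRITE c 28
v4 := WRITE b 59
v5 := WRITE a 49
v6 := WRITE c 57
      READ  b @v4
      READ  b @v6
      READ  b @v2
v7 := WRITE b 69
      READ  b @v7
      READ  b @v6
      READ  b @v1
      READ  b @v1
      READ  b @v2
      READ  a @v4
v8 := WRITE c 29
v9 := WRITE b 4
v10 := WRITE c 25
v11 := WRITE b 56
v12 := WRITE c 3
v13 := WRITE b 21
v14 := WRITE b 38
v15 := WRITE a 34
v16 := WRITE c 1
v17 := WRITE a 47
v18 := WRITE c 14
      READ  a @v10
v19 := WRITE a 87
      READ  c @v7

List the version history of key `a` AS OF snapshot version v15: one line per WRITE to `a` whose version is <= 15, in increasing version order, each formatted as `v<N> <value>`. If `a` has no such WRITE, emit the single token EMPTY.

Answer: v5 49
v15 34

Derivation:
Scan writes for key=a with version <= 15:
  v1 WRITE c 39 -> skip
  v2 WRITE c 4 -> skip
  v3 WRITE c 28 -> skip
  v4 WRITE b 59 -> skip
  v5 WRITE a 49 -> keep
  v6 WRITE c 57 -> skip
  v7 WRITE b 69 -> skip
  v8 WRITE c 29 -> skip
  v9 WRITE b 4 -> skip
  v10 WRITE c 25 -> skip
  v11 WRITE b 56 -> skip
  v12 WRITE c 3 -> skip
  v13 WRITE b 21 -> skip
  v14 WRITE b 38 -> skip
  v15 WRITE a 34 -> keep
  v16 WRITE c 1 -> skip
  v17 WRITE a 47 -> drop (> snap)
  v18 WRITE c 14 -> skip
  v19 WRITE a 87 -> drop (> snap)
Collected: [(5, 49), (15, 34)]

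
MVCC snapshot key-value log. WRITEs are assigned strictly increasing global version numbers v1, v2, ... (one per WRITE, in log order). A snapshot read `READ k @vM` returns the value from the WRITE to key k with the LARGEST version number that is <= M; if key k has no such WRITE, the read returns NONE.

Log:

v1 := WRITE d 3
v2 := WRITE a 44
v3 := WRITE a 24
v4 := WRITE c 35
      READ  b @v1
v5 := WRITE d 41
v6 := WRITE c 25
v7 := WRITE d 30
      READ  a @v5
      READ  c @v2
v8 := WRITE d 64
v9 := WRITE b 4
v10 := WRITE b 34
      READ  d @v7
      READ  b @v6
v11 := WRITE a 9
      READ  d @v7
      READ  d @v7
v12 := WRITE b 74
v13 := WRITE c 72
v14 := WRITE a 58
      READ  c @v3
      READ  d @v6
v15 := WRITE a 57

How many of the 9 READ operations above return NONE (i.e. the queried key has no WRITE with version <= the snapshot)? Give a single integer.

v1: WRITE d=3  (d history now [(1, 3)])
v2: WRITE a=44  (a history now [(2, 44)])
v3: WRITE a=24  (a history now [(2, 44), (3, 24)])
v4: WRITE c=35  (c history now [(4, 35)])
READ b @v1: history=[] -> no version <= 1 -> NONE
v5: WRITE d=41  (d history now [(1, 3), (5, 41)])
v6: WRITE c=25  (c history now [(4, 35), (6, 25)])
v7: WRITE d=30  (d history now [(1, 3), (5, 41), (7, 30)])
READ a @v5: history=[(2, 44), (3, 24)] -> pick v3 -> 24
READ c @v2: history=[(4, 35), (6, 25)] -> no version <= 2 -> NONE
v8: WRITE d=64  (d history now [(1, 3), (5, 41), (7, 30), (8, 64)])
v9: WRITE b=4  (b history now [(9, 4)])
v10: WRITE b=34  (b history now [(9, 4), (10, 34)])
READ d @v7: history=[(1, 3), (5, 41), (7, 30), (8, 64)] -> pick v7 -> 30
READ b @v6: history=[(9, 4), (10, 34)] -> no version <= 6 -> NONE
v11: WRITE a=9  (a history now [(2, 44), (3, 24), (11, 9)])
READ d @v7: history=[(1, 3), (5, 41), (7, 30), (8, 64)] -> pick v7 -> 30
READ d @v7: history=[(1, 3), (5, 41), (7, 30), (8, 64)] -> pick v7 -> 30
v12: WRITE b=74  (b history now [(9, 4), (10, 34), (12, 74)])
v13: WRITE c=72  (c history now [(4, 35), (6, 25), (13, 72)])
v14: WRITE a=58  (a history now [(2, 44), (3, 24), (11, 9), (14, 58)])
READ c @v3: history=[(4, 35), (6, 25), (13, 72)] -> no version <= 3 -> NONE
READ d @v6: history=[(1, 3), (5, 41), (7, 30), (8, 64)] -> pick v5 -> 41
v15: WRITE a=57  (a history now [(2, 44), (3, 24), (11, 9), (14, 58), (15, 57)])
Read results in order: ['NONE', '24', 'NONE', '30', 'NONE', '30', '30', 'NONE', '41']
NONE count = 4

Answer: 4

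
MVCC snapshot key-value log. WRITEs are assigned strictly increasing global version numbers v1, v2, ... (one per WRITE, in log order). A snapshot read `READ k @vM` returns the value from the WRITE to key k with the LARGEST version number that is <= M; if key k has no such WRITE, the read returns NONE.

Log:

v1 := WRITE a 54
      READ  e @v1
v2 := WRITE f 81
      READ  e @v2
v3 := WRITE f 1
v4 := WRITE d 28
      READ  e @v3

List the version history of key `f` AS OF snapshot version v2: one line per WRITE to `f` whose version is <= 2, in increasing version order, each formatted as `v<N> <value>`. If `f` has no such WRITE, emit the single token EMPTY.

Scan writes for key=f with version <= 2:
  v1 WRITE a 54 -> skip
  v2 WRITE f 81 -> keep
  v3 WRITE f 1 -> drop (> snap)
  v4 WRITE d 28 -> skip
Collected: [(2, 81)]

Answer: v2 81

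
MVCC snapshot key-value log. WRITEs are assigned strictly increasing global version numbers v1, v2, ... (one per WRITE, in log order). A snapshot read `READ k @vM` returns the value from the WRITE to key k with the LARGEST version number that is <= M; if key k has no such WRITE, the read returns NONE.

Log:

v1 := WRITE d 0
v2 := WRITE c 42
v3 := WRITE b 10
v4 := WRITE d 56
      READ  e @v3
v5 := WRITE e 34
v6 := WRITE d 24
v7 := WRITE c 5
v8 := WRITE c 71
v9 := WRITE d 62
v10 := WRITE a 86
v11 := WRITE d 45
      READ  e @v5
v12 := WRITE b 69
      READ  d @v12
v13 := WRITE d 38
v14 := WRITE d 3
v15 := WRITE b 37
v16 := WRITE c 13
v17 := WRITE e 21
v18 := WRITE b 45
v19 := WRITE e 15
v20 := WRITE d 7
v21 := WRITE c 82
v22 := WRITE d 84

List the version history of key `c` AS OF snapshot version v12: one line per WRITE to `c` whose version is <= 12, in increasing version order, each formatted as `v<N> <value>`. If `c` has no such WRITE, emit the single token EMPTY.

Scan writes for key=c with version <= 12:
  v1 WRITE d 0 -> skip
  v2 WRITE c 42 -> keep
  v3 WRITE b 10 -> skip
  v4 WRITE d 56 -> skip
  v5 WRITE e 34 -> skip
  v6 WRITE d 24 -> skip
  v7 WRITE c 5 -> keep
  v8 WRITE c 71 -> keep
  v9 WRITE d 62 -> skip
  v10 WRITE a 86 -> skip
  v11 WRITE d 45 -> skip
  v12 WRITE b 69 -> skip
  v13 WRITE d 38 -> skip
  v14 WRITE d 3 -> skip
  v15 WRITE b 37 -> skip
  v16 WRITE c 13 -> drop (> snap)
  v17 WRITE e 21 -> skip
  v18 WRITE b 45 -> skip
  v19 WRITE e 15 -> skip
  v20 WRITE d 7 -> skip
  v21 WRITE c 82 -> drop (> snap)
  v22 WRITE d 84 -> skip
Collected: [(2, 42), (7, 5), (8, 71)]

Answer: v2 42
v7 5
v8 71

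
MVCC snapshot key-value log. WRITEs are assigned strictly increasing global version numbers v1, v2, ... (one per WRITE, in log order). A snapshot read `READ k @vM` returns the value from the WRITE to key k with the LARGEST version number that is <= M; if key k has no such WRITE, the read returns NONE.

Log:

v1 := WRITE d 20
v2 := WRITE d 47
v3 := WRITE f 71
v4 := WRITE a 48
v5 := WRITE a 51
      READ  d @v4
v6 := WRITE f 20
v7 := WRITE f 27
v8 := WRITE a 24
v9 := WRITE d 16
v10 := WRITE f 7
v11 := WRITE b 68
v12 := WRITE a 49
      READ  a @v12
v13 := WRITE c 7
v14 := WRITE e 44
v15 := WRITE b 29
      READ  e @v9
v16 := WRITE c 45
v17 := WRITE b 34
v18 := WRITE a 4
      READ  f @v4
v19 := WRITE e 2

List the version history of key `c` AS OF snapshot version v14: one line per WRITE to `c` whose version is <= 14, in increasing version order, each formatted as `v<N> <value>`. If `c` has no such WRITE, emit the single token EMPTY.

Scan writes for key=c with version <= 14:
  v1 WRITE d 20 -> skip
  v2 WRITE d 47 -> skip
  v3 WRITE f 71 -> skip
  v4 WRITE a 48 -> skip
  v5 WRITE a 51 -> skip
  v6 WRITE f 20 -> skip
  v7 WRITE f 27 -> skip
  v8 WRITE a 24 -> skip
  v9 WRITE d 16 -> skip
  v10 WRITE f 7 -> skip
  v11 WRITE b 68 -> skip
  v12 WRITE a 49 -> skip
  v13 WRITE c 7 -> keep
  v14 WRITE e 44 -> skip
  v15 WRITE b 29 -> skip
  v16 WRITE c 45 -> drop (> snap)
  v17 WRITE b 34 -> skip
  v18 WRITE a 4 -> skip
  v19 WRITE e 2 -> skip
Collected: [(13, 7)]

Answer: v13 7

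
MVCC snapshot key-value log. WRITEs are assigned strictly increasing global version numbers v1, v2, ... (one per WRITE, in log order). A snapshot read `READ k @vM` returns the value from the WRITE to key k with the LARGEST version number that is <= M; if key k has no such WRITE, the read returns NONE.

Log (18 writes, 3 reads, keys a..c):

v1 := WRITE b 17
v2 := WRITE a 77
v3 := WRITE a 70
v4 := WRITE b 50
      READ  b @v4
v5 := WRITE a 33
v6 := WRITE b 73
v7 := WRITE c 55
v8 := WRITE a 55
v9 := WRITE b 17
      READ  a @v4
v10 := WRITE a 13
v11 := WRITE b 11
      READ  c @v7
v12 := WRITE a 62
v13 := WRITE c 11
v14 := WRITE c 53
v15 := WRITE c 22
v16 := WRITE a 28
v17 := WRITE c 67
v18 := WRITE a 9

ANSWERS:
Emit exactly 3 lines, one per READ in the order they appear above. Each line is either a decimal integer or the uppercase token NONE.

v1: WRITE b=17  (b history now [(1, 17)])
v2: WRITE a=77  (a history now [(2, 77)])
v3: WRITE a=70  (a history now [(2, 77), (3, 70)])
v4: WRITE b=50  (b history now [(1, 17), (4, 50)])
READ b @v4: history=[(1, 17), (4, 50)] -> pick v4 -> 50
v5: WRITE a=33  (a history now [(2, 77), (3, 70), (5, 33)])
v6: WRITE b=73  (b history now [(1, 17), (4, 50), (6, 73)])
v7: WRITE c=55  (c history now [(7, 55)])
v8: WRITE a=55  (a history now [(2, 77), (3, 70), (5, 33), (8, 55)])
v9: WRITE b=17  (b history now [(1, 17), (4, 50), (6, 73), (9, 17)])
READ a @v4: history=[(2, 77), (3, 70), (5, 33), (8, 55)] -> pick v3 -> 70
v10: WRITE a=13  (a history now [(2, 77), (3, 70), (5, 33), (8, 55), (10, 13)])
v11: WRITE b=11  (b history now [(1, 17), (4, 50), (6, 73), (9, 17), (11, 11)])
READ c @v7: history=[(7, 55)] -> pick v7 -> 55
v12: WRITE a=62  (a history now [(2, 77), (3, 70), (5, 33), (8, 55), (10, 13), (12, 62)])
v13: WRITE c=11  (c history now [(7, 55), (13, 11)])
v14: WRITE c=53  (c history now [(7, 55), (13, 11), (14, 53)])
v15: WRITE c=22  (c history now [(7, 55), (13, 11), (14, 53), (15, 22)])
v16: WRITE a=28  (a history now [(2, 77), (3, 70), (5, 33), (8, 55), (10, 13), (12, 62), (16, 28)])
v17: WRITE c=67  (c history now [(7, 55), (13, 11), (14, 53), (15, 22), (17, 67)])
v18: WRITE a=9  (a history now [(2, 77), (3, 70), (5, 33), (8, 55), (10, 13), (12, 62), (16, 28), (18, 9)])

Answer: 50
70
55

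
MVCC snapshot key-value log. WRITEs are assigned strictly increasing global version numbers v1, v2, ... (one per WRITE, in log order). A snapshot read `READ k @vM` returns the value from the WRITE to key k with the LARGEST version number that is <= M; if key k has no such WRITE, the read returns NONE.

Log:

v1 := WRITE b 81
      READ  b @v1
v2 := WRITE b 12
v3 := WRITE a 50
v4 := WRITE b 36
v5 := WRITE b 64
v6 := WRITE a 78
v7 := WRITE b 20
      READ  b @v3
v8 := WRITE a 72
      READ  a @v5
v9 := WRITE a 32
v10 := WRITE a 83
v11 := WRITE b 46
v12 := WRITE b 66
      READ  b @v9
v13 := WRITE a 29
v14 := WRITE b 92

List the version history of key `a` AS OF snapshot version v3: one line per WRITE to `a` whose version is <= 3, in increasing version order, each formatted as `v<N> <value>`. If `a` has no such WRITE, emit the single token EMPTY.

Scan writes for key=a with version <= 3:
  v1 WRITE b 81 -> skip
  v2 WRITE b 12 -> skip
  v3 WRITE a 50 -> keep
  v4 WRITE b 36 -> skip
  v5 WRITE b 64 -> skip
  v6 WRITE a 78 -> drop (> snap)
  v7 WRITE b 20 -> skip
  v8 WRITE a 72 -> drop (> snap)
  v9 WRITE a 32 -> drop (> snap)
  v10 WRITE a 83 -> drop (> snap)
  v11 WRITE b 46 -> skip
  v12 WRITE b 66 -> skip
  v13 WRITE a 29 -> drop (> snap)
  v14 WRITE b 92 -> skip
Collected: [(3, 50)]

Answer: v3 50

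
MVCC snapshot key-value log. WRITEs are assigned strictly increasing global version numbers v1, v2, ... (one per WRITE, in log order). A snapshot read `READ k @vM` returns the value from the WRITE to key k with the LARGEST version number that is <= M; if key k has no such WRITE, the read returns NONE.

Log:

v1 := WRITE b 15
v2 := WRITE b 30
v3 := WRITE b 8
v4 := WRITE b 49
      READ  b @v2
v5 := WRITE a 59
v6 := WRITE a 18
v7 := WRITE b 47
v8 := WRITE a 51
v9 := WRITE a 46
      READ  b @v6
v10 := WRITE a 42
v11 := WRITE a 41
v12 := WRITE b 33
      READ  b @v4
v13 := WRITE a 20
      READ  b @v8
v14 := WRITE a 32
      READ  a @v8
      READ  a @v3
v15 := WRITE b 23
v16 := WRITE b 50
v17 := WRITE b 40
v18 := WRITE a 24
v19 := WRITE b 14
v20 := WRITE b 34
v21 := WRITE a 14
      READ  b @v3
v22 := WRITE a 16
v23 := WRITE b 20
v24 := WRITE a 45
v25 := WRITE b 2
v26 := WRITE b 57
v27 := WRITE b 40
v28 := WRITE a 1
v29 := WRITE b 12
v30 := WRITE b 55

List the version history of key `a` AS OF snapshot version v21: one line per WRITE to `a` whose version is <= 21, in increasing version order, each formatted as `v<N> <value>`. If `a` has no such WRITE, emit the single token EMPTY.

Answer: v5 59
v6 18
v8 51
v9 46
v10 42
v11 41
v13 20
v14 32
v18 24
v21 14

Derivation:
Scan writes for key=a with version <= 21:
  v1 WRITE b 15 -> skip
  v2 WRITE b 30 -> skip
  v3 WRITE b 8 -> skip
  v4 WRITE b 49 -> skip
  v5 WRITE a 59 -> keep
  v6 WRITE a 18 -> keep
  v7 WRITE b 47 -> skip
  v8 WRITE a 51 -> keep
  v9 WRITE a 46 -> keep
  v10 WRITE a 42 -> keep
  v11 WRITE a 41 -> keep
  v12 WRITE b 33 -> skip
  v13 WRITE a 20 -> keep
  v14 WRITE a 32 -> keep
  v15 WRITE b 23 -> skip
  v16 WRITE b 50 -> skip
  v17 WRITE b 40 -> skip
  v18 WRITE a 24 -> keep
  v19 WRITE b 14 -> skip
  v20 WRITE b 34 -> skip
  v21 WRITE a 14 -> keep
  v22 WRITE a 16 -> drop (> snap)
  v23 WRITE b 20 -> skip
  v24 WRITE a 45 -> drop (> snap)
  v25 WRITE b 2 -> skip
  v26 WRITE b 57 -> skip
  v27 WRITE b 40 -> skip
  v28 WRITE a 1 -> drop (> snap)
  v29 WRITE b 12 -> skip
  v30 WRITE b 55 -> skip
Collected: [(5, 59), (6, 18), (8, 51), (9, 46), (10, 42), (11, 41), (13, 20), (14, 32), (18, 24), (21, 14)]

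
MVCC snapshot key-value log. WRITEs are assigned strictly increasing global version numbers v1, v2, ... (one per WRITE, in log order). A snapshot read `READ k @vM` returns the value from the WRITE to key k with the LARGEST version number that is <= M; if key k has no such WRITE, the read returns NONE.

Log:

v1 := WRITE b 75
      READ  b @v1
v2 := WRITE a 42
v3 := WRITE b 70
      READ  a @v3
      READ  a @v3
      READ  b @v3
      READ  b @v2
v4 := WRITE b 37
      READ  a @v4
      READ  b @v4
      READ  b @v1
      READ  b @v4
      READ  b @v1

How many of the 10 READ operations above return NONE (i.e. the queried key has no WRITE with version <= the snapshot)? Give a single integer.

Answer: 0

Derivation:
v1: WRITE b=75  (b history now [(1, 75)])
READ b @v1: history=[(1, 75)] -> pick v1 -> 75
v2: WRITE a=42  (a history now [(2, 42)])
v3: WRITE b=70  (b history now [(1, 75), (3, 70)])
READ a @v3: history=[(2, 42)] -> pick v2 -> 42
READ a @v3: history=[(2, 42)] -> pick v2 -> 42
READ b @v3: history=[(1, 75), (3, 70)] -> pick v3 -> 70
READ b @v2: history=[(1, 75), (3, 70)] -> pick v1 -> 75
v4: WRITE b=37  (b history now [(1, 75), (3, 70), (4, 37)])
READ a @v4: history=[(2, 42)] -> pick v2 -> 42
READ b @v4: history=[(1, 75), (3, 70), (4, 37)] -> pick v4 -> 37
READ b @v1: history=[(1, 75), (3, 70), (4, 37)] -> pick v1 -> 75
READ b @v4: history=[(1, 75), (3, 70), (4, 37)] -> pick v4 -> 37
READ b @v1: history=[(1, 75), (3, 70), (4, 37)] -> pick v1 -> 75
Read results in order: ['75', '42', '42', '70', '75', '42', '37', '75', '37', '75']
NONE count = 0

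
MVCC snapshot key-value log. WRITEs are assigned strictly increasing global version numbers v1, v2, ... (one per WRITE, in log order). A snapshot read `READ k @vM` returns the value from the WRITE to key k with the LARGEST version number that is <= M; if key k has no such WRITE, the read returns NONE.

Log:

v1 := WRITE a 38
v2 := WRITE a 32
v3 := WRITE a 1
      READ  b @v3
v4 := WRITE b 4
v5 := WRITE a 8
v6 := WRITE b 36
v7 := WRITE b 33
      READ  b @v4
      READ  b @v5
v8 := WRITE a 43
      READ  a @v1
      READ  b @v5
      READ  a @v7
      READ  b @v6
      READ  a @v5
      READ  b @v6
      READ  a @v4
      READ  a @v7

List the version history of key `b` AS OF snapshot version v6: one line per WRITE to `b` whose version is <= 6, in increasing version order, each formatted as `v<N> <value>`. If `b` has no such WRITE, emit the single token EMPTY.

Scan writes for key=b with version <= 6:
  v1 WRITE a 38 -> skip
  v2 WRITE a 32 -> skip
  v3 WRITE a 1 -> skip
  v4 WRITE b 4 -> keep
  v5 WRITE a 8 -> skip
  v6 WRITE b 36 -> keep
  v7 WRITE b 33 -> drop (> snap)
  v8 WRITE a 43 -> skip
Collected: [(4, 4), (6, 36)]

Answer: v4 4
v6 36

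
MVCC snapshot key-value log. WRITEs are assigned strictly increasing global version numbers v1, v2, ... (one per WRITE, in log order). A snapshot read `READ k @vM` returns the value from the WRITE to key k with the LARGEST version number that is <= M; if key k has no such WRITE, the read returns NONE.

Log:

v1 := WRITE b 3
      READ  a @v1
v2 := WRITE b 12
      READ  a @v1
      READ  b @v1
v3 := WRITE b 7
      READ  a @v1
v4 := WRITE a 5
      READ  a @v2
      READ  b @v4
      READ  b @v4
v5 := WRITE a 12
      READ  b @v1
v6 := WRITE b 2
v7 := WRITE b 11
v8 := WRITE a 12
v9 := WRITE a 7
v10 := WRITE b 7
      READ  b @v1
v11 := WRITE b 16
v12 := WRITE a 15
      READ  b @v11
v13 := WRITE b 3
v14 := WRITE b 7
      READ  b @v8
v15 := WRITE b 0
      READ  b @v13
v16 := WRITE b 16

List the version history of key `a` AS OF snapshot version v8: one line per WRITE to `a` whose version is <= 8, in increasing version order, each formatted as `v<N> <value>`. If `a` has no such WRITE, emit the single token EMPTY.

Answer: v4 5
v5 12
v8 12

Derivation:
Scan writes for key=a with version <= 8:
  v1 WRITE b 3 -> skip
  v2 WRITE b 12 -> skip
  v3 WRITE b 7 -> skip
  v4 WRITE a 5 -> keep
  v5 WRITE a 12 -> keep
  v6 WRITE b 2 -> skip
  v7 WRITE b 11 -> skip
  v8 WRITE a 12 -> keep
  v9 WRITE a 7 -> drop (> snap)
  v10 WRITE b 7 -> skip
  v11 WRITE b 16 -> skip
  v12 WRITE a 15 -> drop (> snap)
  v13 WRITE b 3 -> skip
  v14 WRITE b 7 -> skip
  v15 WRITE b 0 -> skip
  v16 WRITE b 16 -> skip
Collected: [(4, 5), (5, 12), (8, 12)]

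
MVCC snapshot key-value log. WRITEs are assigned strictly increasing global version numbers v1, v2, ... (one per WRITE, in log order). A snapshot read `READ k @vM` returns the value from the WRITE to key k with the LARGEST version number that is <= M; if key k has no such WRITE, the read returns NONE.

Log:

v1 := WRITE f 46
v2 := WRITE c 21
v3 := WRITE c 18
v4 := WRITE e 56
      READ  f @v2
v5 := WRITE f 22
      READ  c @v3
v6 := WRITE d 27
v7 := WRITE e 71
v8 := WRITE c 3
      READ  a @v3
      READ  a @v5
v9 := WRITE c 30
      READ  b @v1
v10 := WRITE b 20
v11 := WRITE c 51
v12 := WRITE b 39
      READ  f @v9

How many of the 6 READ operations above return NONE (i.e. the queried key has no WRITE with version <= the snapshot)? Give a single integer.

v1: WRITE f=46  (f history now [(1, 46)])
v2: WRITE c=21  (c history now [(2, 21)])
v3: WRITE c=18  (c history now [(2, 21), (3, 18)])
v4: WRITE e=56  (e history now [(4, 56)])
READ f @v2: history=[(1, 46)] -> pick v1 -> 46
v5: WRITE f=22  (f history now [(1, 46), (5, 22)])
READ c @v3: history=[(2, 21), (3, 18)] -> pick v3 -> 18
v6: WRITE d=27  (d history now [(6, 27)])
v7: WRITE e=71  (e history now [(4, 56), (7, 71)])
v8: WRITE c=3  (c history now [(2, 21), (3, 18), (8, 3)])
READ a @v3: history=[] -> no version <= 3 -> NONE
READ a @v5: history=[] -> no version <= 5 -> NONE
v9: WRITE c=30  (c history now [(2, 21), (3, 18), (8, 3), (9, 30)])
READ b @v1: history=[] -> no version <= 1 -> NONE
v10: WRITE b=20  (b history now [(10, 20)])
v11: WRITE c=51  (c history now [(2, 21), (3, 18), (8, 3), (9, 30), (11, 51)])
v12: WRITE b=39  (b history now [(10, 20), (12, 39)])
READ f @v9: history=[(1, 46), (5, 22)] -> pick v5 -> 22
Read results in order: ['46', '18', 'NONE', 'NONE', 'NONE', '22']
NONE count = 3

Answer: 3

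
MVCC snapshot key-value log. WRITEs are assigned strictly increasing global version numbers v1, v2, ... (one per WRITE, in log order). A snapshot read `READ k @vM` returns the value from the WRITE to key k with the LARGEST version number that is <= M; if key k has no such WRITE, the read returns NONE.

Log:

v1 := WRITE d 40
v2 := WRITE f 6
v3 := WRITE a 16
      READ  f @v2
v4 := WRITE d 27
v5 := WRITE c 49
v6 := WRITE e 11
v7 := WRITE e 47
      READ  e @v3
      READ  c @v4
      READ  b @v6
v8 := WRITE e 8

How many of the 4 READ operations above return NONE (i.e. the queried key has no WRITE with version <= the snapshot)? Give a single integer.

v1: WRITE d=40  (d history now [(1, 40)])
v2: WRITE f=6  (f history now [(2, 6)])
v3: WRITE a=16  (a history now [(3, 16)])
READ f @v2: history=[(2, 6)] -> pick v2 -> 6
v4: WRITE d=27  (d history now [(1, 40), (4, 27)])
v5: WRITE c=49  (c history now [(5, 49)])
v6: WRITE e=11  (e history now [(6, 11)])
v7: WRITE e=47  (e history now [(6, 11), (7, 47)])
READ e @v3: history=[(6, 11), (7, 47)] -> no version <= 3 -> NONE
READ c @v4: history=[(5, 49)] -> no version <= 4 -> NONE
READ b @v6: history=[] -> no version <= 6 -> NONE
v8: WRITE e=8  (e history now [(6, 11), (7, 47), (8, 8)])
Read results in order: ['6', 'NONE', 'NONE', 'NONE']
NONE count = 3

Answer: 3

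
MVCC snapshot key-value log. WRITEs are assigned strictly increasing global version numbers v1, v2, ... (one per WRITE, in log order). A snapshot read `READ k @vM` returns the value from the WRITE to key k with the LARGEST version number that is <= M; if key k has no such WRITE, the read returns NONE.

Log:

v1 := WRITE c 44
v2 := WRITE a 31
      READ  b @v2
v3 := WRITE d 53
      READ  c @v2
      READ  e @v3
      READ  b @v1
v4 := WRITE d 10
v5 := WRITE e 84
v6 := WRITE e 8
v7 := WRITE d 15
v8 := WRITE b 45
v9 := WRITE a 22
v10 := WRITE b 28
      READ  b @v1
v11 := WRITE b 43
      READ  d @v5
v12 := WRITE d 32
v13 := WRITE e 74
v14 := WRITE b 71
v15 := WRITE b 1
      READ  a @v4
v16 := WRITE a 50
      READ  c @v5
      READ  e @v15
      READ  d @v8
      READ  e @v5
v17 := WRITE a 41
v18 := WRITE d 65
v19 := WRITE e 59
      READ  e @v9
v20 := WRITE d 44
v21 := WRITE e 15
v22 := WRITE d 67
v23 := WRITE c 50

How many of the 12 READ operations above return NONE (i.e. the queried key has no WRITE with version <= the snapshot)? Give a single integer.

Answer: 4

Derivation:
v1: WRITE c=44  (c history now [(1, 44)])
v2: WRITE a=31  (a history now [(2, 31)])
READ b @v2: history=[] -> no version <= 2 -> NONE
v3: WRITE d=53  (d history now [(3, 53)])
READ c @v2: history=[(1, 44)] -> pick v1 -> 44
READ e @v3: history=[] -> no version <= 3 -> NONE
READ b @v1: history=[] -> no version <= 1 -> NONE
v4: WRITE d=10  (d history now [(3, 53), (4, 10)])
v5: WRITE e=84  (e history now [(5, 84)])
v6: WRITE e=8  (e history now [(5, 84), (6, 8)])
v7: WRITE d=15  (d history now [(3, 53), (4, 10), (7, 15)])
v8: WRITE b=45  (b history now [(8, 45)])
v9: WRITE a=22  (a history now [(2, 31), (9, 22)])
v10: WRITE b=28  (b history now [(8, 45), (10, 28)])
READ b @v1: history=[(8, 45), (10, 28)] -> no version <= 1 -> NONE
v11: WRITE b=43  (b history now [(8, 45), (10, 28), (11, 43)])
READ d @v5: history=[(3, 53), (4, 10), (7, 15)] -> pick v4 -> 10
v12: WRITE d=32  (d history now [(3, 53), (4, 10), (7, 15), (12, 32)])
v13: WRITE e=74  (e history now [(5, 84), (6, 8), (13, 74)])
v14: WRITE b=71  (b history now [(8, 45), (10, 28), (11, 43), (14, 71)])
v15: WRITE b=1  (b history now [(8, 45), (10, 28), (11, 43), (14, 71), (15, 1)])
READ a @v4: history=[(2, 31), (9, 22)] -> pick v2 -> 31
v16: WRITE a=50  (a history now [(2, 31), (9, 22), (16, 50)])
READ c @v5: history=[(1, 44)] -> pick v1 -> 44
READ e @v15: history=[(5, 84), (6, 8), (13, 74)] -> pick v13 -> 74
READ d @v8: history=[(3, 53), (4, 10), (7, 15), (12, 32)] -> pick v7 -> 15
READ e @v5: history=[(5, 84), (6, 8), (13, 74)] -> pick v5 -> 84
v17: WRITE a=41  (a history now [(2, 31), (9, 22), (16, 50), (17, 41)])
v18: WRITE d=65  (d history now [(3, 53), (4, 10), (7, 15), (12, 32), (18, 65)])
v19: WRITE e=59  (e history now [(5, 84), (6, 8), (13, 74), (19, 59)])
READ e @v9: history=[(5, 84), (6, 8), (13, 74), (19, 59)] -> pick v6 -> 8
v20: WRITE d=44  (d history now [(3, 53), (4, 10), (7, 15), (12, 32), (18, 65), (20, 44)])
v21: WRITE e=15  (e history now [(5, 84), (6, 8), (13, 74), (19, 59), (21, 15)])
v22: WRITE d=67  (d history now [(3, 53), (4, 10), (7, 15), (12, 32), (18, 65), (20, 44), (22, 67)])
v23: WRITE c=50  (c history now [(1, 44), (23, 50)])
Read results in order: ['NONE', '44', 'NONE', 'NONE', 'NONE', '10', '31', '44', '74', '15', '84', '8']
NONE count = 4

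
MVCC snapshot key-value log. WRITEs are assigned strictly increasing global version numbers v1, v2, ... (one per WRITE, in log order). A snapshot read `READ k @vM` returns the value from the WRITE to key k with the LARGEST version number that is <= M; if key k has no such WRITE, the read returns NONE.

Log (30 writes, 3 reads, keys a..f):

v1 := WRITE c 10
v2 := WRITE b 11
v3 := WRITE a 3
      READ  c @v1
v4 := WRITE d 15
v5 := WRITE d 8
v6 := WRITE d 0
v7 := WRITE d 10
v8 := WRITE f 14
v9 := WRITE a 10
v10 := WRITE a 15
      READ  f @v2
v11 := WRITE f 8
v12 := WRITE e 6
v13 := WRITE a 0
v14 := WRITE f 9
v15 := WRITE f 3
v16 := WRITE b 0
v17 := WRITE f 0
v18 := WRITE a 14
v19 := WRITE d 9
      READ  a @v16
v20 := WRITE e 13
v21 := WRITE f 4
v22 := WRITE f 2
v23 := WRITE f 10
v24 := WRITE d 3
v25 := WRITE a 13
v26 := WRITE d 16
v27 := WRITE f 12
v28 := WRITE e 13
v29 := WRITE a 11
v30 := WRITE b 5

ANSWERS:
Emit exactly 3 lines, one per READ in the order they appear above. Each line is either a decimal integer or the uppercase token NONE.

v1: WRITE c=10  (c history now [(1, 10)])
v2: WRITE b=11  (b history now [(2, 11)])
v3: WRITE a=3  (a history now [(3, 3)])
READ c @v1: history=[(1, 10)] -> pick v1 -> 10
v4: WRITE d=15  (d history now [(4, 15)])
v5: WRITE d=8  (d history now [(4, 15), (5, 8)])
v6: WRITE d=0  (d history now [(4, 15), (5, 8), (6, 0)])
v7: WRITE d=10  (d history now [(4, 15), (5, 8), (6, 0), (7, 10)])
v8: WRITE f=14  (f history now [(8, 14)])
v9: WRITE a=10  (a history now [(3, 3), (9, 10)])
v10: WRITE a=15  (a history now [(3, 3), (9, 10), (10, 15)])
READ f @v2: history=[(8, 14)] -> no version <= 2 -> NONE
v11: WRITE f=8  (f history now [(8, 14), (11, 8)])
v12: WRITE e=6  (e history now [(12, 6)])
v13: WRITE a=0  (a history now [(3, 3), (9, 10), (10, 15), (13, 0)])
v14: WRITE f=9  (f history now [(8, 14), (11, 8), (14, 9)])
v15: WRITE f=3  (f history now [(8, 14), (11, 8), (14, 9), (15, 3)])
v16: WRITE b=0  (b history now [(2, 11), (16, 0)])
v17: WRITE f=0  (f history now [(8, 14), (11, 8), (14, 9), (15, 3), (17, 0)])
v18: WRITE a=14  (a history now [(3, 3), (9, 10), (10, 15), (13, 0), (18, 14)])
v19: WRITE d=9  (d history now [(4, 15), (5, 8), (6, 0), (7, 10), (19, 9)])
READ a @v16: history=[(3, 3), (9, 10), (10, 15), (13, 0), (18, 14)] -> pick v13 -> 0
v20: WRITE e=13  (e history now [(12, 6), (20, 13)])
v21: WRITE f=4  (f history now [(8, 14), (11, 8), (14, 9), (15, 3), (17, 0), (21, 4)])
v22: WRITE f=2  (f history now [(8, 14), (11, 8), (14, 9), (15, 3), (17, 0), (21, 4), (22, 2)])
v23: WRITE f=10  (f history now [(8, 14), (11, 8), (14, 9), (15, 3), (17, 0), (21, 4), (22, 2), (23, 10)])
v24: WRITE d=3  (d history now [(4, 15), (5, 8), (6, 0), (7, 10), (19, 9), (24, 3)])
v25: WRITE a=13  (a history now [(3, 3), (9, 10), (10, 15), (13, 0), (18, 14), (25, 13)])
v26: WRITE d=16  (d history now [(4, 15), (5, 8), (6, 0), (7, 10), (19, 9), (24, 3), (26, 16)])
v27: WRITE f=12  (f history now [(8, 14), (11, 8), (14, 9), (15, 3), (17, 0), (21, 4), (22, 2), (23, 10), (27, 12)])
v28: WRITE e=13  (e history now [(12, 6), (20, 13), (28, 13)])
v29: WRITE a=11  (a history now [(3, 3), (9, 10), (10, 15), (13, 0), (18, 14), (25, 13), (29, 11)])
v30: WRITE b=5  (b history now [(2, 11), (16, 0), (30, 5)])

Answer: 10
NONE
0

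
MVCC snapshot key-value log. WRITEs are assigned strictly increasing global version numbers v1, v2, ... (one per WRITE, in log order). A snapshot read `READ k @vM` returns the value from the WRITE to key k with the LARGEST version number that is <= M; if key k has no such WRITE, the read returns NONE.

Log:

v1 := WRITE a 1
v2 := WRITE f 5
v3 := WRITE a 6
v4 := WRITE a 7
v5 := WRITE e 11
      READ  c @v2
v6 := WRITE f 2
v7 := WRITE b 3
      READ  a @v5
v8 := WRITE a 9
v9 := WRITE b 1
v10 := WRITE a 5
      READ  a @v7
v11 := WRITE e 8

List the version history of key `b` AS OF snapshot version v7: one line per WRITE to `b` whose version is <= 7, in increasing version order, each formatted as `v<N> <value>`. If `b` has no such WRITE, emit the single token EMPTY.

Scan writes for key=b with version <= 7:
  v1 WRITE a 1 -> skip
  v2 WRITE f 5 -> skip
  v3 WRITE a 6 -> skip
  v4 WRITE a 7 -> skip
  v5 WRITE e 11 -> skip
  v6 WRITE f 2 -> skip
  v7 WRITE b 3 -> keep
  v8 WRITE a 9 -> skip
  v9 WRITE b 1 -> drop (> snap)
  v10 WRITE a 5 -> skip
  v11 WRITE e 8 -> skip
Collected: [(7, 3)]

Answer: v7 3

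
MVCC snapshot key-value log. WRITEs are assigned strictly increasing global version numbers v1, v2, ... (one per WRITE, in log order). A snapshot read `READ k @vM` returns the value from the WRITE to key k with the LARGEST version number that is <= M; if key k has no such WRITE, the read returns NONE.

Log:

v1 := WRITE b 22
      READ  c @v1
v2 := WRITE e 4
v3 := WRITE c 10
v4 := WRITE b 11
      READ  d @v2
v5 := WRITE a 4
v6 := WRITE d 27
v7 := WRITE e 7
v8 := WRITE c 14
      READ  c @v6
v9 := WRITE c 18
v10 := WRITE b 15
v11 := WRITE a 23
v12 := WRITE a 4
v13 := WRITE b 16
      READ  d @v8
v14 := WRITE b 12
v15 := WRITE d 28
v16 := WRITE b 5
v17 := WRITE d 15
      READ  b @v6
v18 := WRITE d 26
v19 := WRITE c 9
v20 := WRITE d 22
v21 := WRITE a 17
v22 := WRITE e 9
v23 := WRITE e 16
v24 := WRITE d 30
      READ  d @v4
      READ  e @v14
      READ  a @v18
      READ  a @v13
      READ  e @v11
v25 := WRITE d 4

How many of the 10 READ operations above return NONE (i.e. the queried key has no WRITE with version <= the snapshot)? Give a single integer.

Answer: 3

Derivation:
v1: WRITE b=22  (b history now [(1, 22)])
READ c @v1: history=[] -> no version <= 1 -> NONE
v2: WRITE e=4  (e history now [(2, 4)])
v3: WRITE c=10  (c history now [(3, 10)])
v4: WRITE b=11  (b history now [(1, 22), (4, 11)])
READ d @v2: history=[] -> no version <= 2 -> NONE
v5: WRITE a=4  (a history now [(5, 4)])
v6: WRITE d=27  (d history now [(6, 27)])
v7: WRITE e=7  (e history now [(2, 4), (7, 7)])
v8: WRITE c=14  (c history now [(3, 10), (8, 14)])
READ c @v6: history=[(3, 10), (8, 14)] -> pick v3 -> 10
v9: WRITE c=18  (c history now [(3, 10), (8, 14), (9, 18)])
v10: WRITE b=15  (b history now [(1, 22), (4, 11), (10, 15)])
v11: WRITE a=23  (a history now [(5, 4), (11, 23)])
v12: WRITE a=4  (a history now [(5, 4), (11, 23), (12, 4)])
v13: WRITE b=16  (b history now [(1, 22), (4, 11), (10, 15), (13, 16)])
READ d @v8: history=[(6, 27)] -> pick v6 -> 27
v14: WRITE b=12  (b history now [(1, 22), (4, 11), (10, 15), (13, 16), (14, 12)])
v15: WRITE d=28  (d history now [(6, 27), (15, 28)])
v16: WRITE b=5  (b history now [(1, 22), (4, 11), (10, 15), (13, 16), (14, 12), (16, 5)])
v17: WRITE d=15  (d history now [(6, 27), (15, 28), (17, 15)])
READ b @v6: history=[(1, 22), (4, 11), (10, 15), (13, 16), (14, 12), (16, 5)] -> pick v4 -> 11
v18: WRITE d=26  (d history now [(6, 27), (15, 28), (17, 15), (18, 26)])
v19: WRITE c=9  (c history now [(3, 10), (8, 14), (9, 18), (19, 9)])
v20: WRITE d=22  (d history now [(6, 27), (15, 28), (17, 15), (18, 26), (20, 22)])
v21: WRITE a=17  (a history now [(5, 4), (11, 23), (12, 4), (21, 17)])
v22: WRITE e=9  (e history now [(2, 4), (7, 7), (22, 9)])
v23: WRITE e=16  (e history now [(2, 4), (7, 7), (22, 9), (23, 16)])
v24: WRITE d=30  (d history now [(6, 27), (15, 28), (17, 15), (18, 26), (20, 22), (24, 30)])
READ d @v4: history=[(6, 27), (15, 28), (17, 15), (18, 26), (20, 22), (24, 30)] -> no version <= 4 -> NONE
READ e @v14: history=[(2, 4), (7, 7), (22, 9), (23, 16)] -> pick v7 -> 7
READ a @v18: history=[(5, 4), (11, 23), (12, 4), (21, 17)] -> pick v12 -> 4
READ a @v13: history=[(5, 4), (11, 23), (12, 4), (21, 17)] -> pick v12 -> 4
READ e @v11: history=[(2, 4), (7, 7), (22, 9), (23, 16)] -> pick v7 -> 7
v25: WRITE d=4  (d history now [(6, 27), (15, 28), (17, 15), (18, 26), (20, 22), (24, 30), (25, 4)])
Read results in order: ['NONE', 'NONE', '10', '27', '11', 'NONE', '7', '4', '4', '7']
NONE count = 3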